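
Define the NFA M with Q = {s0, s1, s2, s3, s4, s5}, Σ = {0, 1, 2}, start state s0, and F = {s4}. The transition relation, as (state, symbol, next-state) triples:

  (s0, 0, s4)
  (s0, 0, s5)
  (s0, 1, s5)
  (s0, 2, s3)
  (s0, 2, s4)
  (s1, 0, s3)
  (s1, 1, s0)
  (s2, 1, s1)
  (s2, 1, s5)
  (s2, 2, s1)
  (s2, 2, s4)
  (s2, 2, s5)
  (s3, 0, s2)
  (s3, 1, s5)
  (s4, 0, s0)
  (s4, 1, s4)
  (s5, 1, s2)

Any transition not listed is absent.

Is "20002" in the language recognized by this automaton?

Start in {s0}.
Read '2': s0→{s3, s4}; now {s3, s4}.
Read '0': s3→{s2}, s4→{s0}; now {s0, s2}.
Read '0': s0→{s4, s5}, s2→∅; now {s4, s5}.
Read '0': s4→{s0}, s5→∅; now {s0}.
Read '2': s0→{s3, s4}; now {s3, s4}.
The final set {s3, s4} contains the accepting state s4.

Yes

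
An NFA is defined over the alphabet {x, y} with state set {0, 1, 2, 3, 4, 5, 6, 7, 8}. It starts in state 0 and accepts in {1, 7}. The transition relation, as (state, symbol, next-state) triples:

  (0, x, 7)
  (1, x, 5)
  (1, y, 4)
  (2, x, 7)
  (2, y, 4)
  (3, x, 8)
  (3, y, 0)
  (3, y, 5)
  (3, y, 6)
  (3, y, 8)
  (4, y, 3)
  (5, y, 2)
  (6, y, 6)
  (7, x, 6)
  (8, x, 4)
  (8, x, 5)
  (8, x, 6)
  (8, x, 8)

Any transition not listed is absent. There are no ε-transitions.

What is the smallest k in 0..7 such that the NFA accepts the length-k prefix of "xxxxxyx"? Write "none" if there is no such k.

1

Start in {0}.
Read 'x': 0→{7}; now {7}.
None of the earlier sets intersect F, but {7} does.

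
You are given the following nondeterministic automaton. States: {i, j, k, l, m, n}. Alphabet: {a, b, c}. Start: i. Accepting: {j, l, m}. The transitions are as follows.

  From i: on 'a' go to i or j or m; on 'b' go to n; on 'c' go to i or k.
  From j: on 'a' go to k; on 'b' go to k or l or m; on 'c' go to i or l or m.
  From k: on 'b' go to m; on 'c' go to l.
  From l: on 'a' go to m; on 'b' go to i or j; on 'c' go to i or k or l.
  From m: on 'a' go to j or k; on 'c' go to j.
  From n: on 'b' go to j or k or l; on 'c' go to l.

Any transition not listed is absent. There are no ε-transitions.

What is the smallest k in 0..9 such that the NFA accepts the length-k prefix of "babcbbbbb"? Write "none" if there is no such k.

Start in {i}.
Read 'b': i→{n}; now {n}.
Read 'a': n→∅; now ∅.
The set is empty and remains empty for the remaining 7 symbols.
No reachable set along the way intersects F.

none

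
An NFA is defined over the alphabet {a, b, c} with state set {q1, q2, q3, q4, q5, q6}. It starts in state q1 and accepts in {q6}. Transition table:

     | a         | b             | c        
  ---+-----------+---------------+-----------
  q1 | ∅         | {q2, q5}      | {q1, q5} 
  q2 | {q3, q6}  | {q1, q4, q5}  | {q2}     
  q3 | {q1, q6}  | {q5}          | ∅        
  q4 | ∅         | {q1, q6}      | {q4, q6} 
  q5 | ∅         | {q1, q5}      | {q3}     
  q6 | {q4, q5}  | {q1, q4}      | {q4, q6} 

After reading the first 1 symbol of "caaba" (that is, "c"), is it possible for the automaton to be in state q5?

Start in {q1}.
Read 'c': {q1} → {q1, q5}.
State q5 is in {q1, q5}.

Yes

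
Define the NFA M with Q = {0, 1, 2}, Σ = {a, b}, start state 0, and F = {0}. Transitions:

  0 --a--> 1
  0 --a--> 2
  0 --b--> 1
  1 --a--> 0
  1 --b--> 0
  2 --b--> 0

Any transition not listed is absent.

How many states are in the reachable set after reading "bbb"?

Start in {0}.
Read 'b': {0} → {1}.
Read 'b': {1} → {0}.
Read 'b': {0} → {1}.
That set has 1 state.

1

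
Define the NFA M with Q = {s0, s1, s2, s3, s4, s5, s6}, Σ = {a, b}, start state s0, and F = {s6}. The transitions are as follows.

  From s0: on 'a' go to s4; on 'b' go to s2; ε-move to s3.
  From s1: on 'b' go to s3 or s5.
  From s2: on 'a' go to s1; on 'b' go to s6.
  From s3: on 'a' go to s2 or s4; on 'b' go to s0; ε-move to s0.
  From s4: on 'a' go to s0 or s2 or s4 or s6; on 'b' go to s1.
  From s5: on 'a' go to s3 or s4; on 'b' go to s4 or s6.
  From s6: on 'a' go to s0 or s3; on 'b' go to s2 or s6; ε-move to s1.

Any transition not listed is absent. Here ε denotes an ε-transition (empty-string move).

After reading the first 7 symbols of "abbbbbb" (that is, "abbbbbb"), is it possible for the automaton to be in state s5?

Start: ε-closure({s0}) = {s0, s3}.
Read 'a': {s0, s3} → {s2, s4}.
Read 'b': {s2, s4} → {s1, s6}.
Read 'b': {s1, s6} → {s0, s1, s2, s3, s5, s6}.
Read 'b': {s0, s1, s2, s3, s5, s6} → {s0, s1, s2, s3, s4, s5, s6}.
Read 'b': {s0, s1, s2, s3, s4, s5, s6} → {s0, s1, s2, s3, s4, s5, s6}.
Read 'b': {s0, s1, s2, s3, s4, s5, s6} → {s0, s1, s2, s3, s4, s5, s6}.
Read 'b': {s0, s1, s2, s3, s4, s5, s6} → {s0, s1, s2, s3, s4, s5, s6}.
State s5 is in {s0, s1, s2, s3, s4, s5, s6}.

Yes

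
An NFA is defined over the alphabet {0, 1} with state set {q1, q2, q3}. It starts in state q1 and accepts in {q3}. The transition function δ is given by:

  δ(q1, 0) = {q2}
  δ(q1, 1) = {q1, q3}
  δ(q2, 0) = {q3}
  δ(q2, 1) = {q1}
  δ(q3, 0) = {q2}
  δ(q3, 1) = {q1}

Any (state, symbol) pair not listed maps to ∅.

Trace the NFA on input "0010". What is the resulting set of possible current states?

Start in {q1}.
Read '0': {q1} → {q2}.
Read '0': {q2} → {q3}.
Read '1': {q3} → {q1}.
Read '0': {q1} → {q2}.

{q2}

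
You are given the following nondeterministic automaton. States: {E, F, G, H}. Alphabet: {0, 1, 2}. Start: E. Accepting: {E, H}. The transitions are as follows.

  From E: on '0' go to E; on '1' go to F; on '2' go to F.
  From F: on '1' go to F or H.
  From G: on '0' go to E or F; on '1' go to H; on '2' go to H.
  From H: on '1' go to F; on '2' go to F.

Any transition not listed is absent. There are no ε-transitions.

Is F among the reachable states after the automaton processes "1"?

Yes

Start in {E}.
Read '1': {E} → {F}.
State F is in {F}.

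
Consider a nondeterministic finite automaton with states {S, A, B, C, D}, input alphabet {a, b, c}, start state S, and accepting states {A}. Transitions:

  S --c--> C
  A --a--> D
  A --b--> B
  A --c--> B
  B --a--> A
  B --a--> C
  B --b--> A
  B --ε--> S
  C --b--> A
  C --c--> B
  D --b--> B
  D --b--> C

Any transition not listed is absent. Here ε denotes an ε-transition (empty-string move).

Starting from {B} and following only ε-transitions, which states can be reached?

Begin with {B}.
ε-move B → S; add S.

{S, B}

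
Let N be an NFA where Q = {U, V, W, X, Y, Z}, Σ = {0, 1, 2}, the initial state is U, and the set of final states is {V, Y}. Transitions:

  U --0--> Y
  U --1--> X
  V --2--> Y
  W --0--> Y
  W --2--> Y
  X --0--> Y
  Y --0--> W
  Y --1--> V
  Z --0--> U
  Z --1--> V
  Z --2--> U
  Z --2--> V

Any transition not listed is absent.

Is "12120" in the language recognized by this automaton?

No

Start in {U}.
Read '1': {U} → {X}.
Read '2': {X} → ∅.
The set is empty and remains empty for the remaining 3 symbols.
The final set ∅ contains no accepting state.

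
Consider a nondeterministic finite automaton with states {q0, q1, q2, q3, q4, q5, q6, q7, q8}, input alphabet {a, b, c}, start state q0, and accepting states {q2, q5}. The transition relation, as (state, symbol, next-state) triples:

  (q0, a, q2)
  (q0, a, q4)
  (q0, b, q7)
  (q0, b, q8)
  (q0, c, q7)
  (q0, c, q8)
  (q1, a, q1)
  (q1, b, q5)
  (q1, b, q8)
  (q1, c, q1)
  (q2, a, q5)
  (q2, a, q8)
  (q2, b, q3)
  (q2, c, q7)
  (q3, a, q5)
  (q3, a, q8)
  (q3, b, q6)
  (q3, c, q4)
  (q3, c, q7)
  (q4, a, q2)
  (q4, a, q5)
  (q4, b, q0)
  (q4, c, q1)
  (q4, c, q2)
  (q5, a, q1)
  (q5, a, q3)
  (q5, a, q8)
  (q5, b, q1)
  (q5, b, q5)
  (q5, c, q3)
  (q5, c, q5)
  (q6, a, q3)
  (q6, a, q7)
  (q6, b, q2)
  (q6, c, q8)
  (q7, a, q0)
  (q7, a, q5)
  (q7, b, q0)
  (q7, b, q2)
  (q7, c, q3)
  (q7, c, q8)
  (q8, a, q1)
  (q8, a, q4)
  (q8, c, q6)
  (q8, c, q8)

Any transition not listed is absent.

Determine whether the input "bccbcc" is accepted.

Start in {q0}.
Read 'b': {q0} → {q7, q8}.
Read 'c': {q7, q8} → {q3, q6, q8}.
Read 'c': {q3, q6, q8} → {q4, q6, q7, q8}.
Read 'b': {q4, q6, q7, q8} → {q0, q2}.
Read 'c': {q0, q2} → {q7, q8}.
Read 'c': {q7, q8} → {q3, q6, q8}.
The final set {q3, q6, q8} contains no accepting state.

No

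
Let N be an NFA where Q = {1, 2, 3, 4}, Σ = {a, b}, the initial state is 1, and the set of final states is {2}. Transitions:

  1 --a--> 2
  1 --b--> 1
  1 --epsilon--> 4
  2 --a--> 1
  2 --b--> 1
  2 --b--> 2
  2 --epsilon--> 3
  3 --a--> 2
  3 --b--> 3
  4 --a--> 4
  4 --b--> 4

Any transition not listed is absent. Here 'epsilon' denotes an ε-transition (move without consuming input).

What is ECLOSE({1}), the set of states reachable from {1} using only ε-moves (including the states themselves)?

Begin with {1}.
ε-move 1 → 4; add 4.

{1, 4}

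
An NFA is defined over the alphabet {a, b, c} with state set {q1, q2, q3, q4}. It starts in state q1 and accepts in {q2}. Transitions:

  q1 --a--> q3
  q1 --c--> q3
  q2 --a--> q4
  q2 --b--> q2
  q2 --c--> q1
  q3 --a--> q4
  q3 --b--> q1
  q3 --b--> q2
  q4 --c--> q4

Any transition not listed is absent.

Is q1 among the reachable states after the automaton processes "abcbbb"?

No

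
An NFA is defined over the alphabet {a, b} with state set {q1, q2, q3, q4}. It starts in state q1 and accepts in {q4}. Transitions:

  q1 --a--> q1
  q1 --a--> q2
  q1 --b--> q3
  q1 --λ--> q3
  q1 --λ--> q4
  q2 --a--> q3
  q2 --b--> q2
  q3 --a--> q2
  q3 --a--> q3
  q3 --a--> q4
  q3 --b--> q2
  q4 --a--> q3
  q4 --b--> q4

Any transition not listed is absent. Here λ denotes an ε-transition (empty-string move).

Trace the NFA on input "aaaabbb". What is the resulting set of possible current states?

Start: ε-closure({q1}) = {q1, q3, q4}.
Read 'a': q1→{q1, q2}, q3→{q2, q3, q4}, q4→{q3}; now {q1, q2, q3, q4}.
Read 'a': q1→{q1, q2}, q2→{q3}, q3→{q2, q3, q4}, q4→{q3}; now {q1, q2, q3, q4}.
Read 'a': q1→{q1, q2}, q2→{q3}, q3→{q2, q3, q4}, q4→{q3}; now {q1, q2, q3, q4}.
Read 'a': q1→{q1, q2}, q2→{q3}, q3→{q2, q3, q4}, q4→{q3}; now {q1, q2, q3, q4}.
Read 'b': q1→{q3}, q2→{q2}, q3→{q2}, q4→{q4}; now {q2, q3, q4}.
Read 'b': q2→{q2}, q3→{q2}, q4→{q4}; now {q2, q4}.
Read 'b': q2→{q2}, q4→{q4}; now {q2, q4}.

{q2, q4}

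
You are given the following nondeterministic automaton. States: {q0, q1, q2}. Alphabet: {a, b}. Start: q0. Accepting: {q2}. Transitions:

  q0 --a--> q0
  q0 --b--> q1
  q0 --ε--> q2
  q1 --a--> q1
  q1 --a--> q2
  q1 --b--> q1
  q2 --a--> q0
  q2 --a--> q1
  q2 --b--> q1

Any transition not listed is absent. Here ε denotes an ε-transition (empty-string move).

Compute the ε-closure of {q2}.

{q2}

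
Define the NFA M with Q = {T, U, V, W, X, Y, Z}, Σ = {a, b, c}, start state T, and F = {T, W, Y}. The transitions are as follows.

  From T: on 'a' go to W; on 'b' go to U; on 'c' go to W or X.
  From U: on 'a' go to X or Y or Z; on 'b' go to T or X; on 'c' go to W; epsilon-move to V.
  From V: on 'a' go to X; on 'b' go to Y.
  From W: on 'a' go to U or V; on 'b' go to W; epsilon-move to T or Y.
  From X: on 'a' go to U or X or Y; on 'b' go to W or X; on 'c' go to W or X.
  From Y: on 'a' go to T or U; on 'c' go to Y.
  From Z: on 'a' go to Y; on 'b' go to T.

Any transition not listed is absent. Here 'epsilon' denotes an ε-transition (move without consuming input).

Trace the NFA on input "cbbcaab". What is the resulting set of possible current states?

Start in {T}.
Read 'c': {T} → {T, W, X, Y}.
Read 'b': {T, W, X, Y} → {T, U, V, W, X, Y}.
Read 'b': {T, U, V, W, X, Y} → {T, U, V, W, X, Y}.
Read 'c': {T, U, V, W, X, Y} → {T, W, X, Y}.
Read 'a': {T, W, X, Y} → {T, U, V, W, X, Y}.
Read 'a': {T, U, V, W, X, Y} → {T, U, V, W, X, Y, Z}.
Read 'b': {T, U, V, W, X, Y, Z} → {T, U, V, W, X, Y}.

{T, U, V, W, X, Y}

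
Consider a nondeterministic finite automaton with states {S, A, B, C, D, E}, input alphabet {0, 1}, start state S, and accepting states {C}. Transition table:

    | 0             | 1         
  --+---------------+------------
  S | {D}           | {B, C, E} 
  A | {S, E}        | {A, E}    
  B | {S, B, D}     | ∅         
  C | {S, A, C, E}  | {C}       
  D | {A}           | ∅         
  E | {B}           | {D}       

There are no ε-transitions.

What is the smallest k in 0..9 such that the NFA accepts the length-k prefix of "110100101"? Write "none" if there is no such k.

1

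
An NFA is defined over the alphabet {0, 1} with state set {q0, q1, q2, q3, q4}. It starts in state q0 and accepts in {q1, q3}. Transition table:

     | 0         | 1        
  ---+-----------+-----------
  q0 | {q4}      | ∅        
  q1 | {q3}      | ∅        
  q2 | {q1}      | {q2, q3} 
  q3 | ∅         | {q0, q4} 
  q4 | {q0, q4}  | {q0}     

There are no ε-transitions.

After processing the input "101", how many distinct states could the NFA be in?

Start in {q0}.
Read '1': {q0} → ∅.
The set is empty and remains empty for the remaining 2 symbols.
That set has 0 states.

0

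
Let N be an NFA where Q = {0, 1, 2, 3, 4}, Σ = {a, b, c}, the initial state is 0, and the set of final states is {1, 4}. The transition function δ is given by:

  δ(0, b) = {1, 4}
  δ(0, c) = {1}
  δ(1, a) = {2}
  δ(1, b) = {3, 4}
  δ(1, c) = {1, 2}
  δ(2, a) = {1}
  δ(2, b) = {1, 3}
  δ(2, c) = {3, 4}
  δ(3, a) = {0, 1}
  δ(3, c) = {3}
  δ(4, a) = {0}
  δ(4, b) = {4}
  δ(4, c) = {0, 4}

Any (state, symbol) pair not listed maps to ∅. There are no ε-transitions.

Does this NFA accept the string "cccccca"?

Yes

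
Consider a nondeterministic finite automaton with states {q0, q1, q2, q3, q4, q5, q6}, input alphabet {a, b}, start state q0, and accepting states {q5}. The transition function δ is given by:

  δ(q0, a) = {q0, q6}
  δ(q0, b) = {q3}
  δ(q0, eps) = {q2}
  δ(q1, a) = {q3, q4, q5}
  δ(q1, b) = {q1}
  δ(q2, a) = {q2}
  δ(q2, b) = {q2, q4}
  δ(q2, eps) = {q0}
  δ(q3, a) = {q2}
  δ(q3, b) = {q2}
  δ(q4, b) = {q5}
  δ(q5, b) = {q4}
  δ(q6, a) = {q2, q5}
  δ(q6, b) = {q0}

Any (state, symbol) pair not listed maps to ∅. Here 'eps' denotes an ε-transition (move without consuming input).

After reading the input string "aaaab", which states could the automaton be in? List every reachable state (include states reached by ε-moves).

Start: ε-closure({q0}) = {q0, q2}.
Read 'a': q0→{q0, q6}, q2→{q2}; now {q0, q2, q6}.
Read 'a': q0→{q0, q6}, q2→{q2}, q6→{q2, q5}; now {q0, q2, q5, q6}.
Read 'a': q0→{q0, q6}, q2→{q2}, q5→∅, q6→{q2, q5}; now {q0, q2, q5, q6}.
Read 'a': q0→{q0, q6}, q2→{q2}, q5→∅, q6→{q2, q5}; now {q0, q2, q5, q6}.
Read 'b': q0→{q3}, q2→{q2, q4}, q5→{q4}, q6→{q0}; now {q0, q2, q3, q4}.

{q0, q2, q3, q4}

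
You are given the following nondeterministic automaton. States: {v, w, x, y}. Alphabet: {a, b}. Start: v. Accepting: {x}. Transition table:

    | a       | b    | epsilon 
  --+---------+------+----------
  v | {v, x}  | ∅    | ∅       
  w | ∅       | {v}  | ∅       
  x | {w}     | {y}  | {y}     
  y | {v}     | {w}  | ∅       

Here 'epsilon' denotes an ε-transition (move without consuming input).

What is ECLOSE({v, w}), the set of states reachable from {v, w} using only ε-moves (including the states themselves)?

{v, w}

Begin with {v, w}.
No ε-moves leave this set, so the closure equals the set itself.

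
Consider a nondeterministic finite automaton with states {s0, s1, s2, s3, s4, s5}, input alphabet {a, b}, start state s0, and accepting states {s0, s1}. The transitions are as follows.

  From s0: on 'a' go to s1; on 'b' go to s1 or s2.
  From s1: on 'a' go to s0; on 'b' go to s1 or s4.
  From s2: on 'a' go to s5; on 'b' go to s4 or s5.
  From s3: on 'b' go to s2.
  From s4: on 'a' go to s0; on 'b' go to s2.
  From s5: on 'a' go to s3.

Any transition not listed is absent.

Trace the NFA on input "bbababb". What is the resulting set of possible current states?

Start in {s0}.
Read 'b': s0→{s1, s2}; now {s1, s2}.
Read 'b': s1→{s1, s4}, s2→{s4, s5}; now {s1, s4, s5}.
Read 'a': s1→{s0}, s4→{s0}, s5→{s3}; now {s0, s3}.
Read 'b': s0→{s1, s2}, s3→{s2}; now {s1, s2}.
Read 'a': s1→{s0}, s2→{s5}; now {s0, s5}.
Read 'b': s0→{s1, s2}, s5→∅; now {s1, s2}.
Read 'b': s1→{s1, s4}, s2→{s4, s5}; now {s1, s4, s5}.

{s1, s4, s5}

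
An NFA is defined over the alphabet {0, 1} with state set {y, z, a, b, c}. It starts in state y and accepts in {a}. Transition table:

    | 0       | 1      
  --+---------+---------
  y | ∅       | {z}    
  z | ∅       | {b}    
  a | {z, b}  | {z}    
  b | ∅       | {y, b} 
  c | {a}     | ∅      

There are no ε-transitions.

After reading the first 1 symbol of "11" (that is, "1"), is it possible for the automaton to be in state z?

Yes

Start in {y}.
Read '1': y→{z}; now {z}.
State z is in {z}.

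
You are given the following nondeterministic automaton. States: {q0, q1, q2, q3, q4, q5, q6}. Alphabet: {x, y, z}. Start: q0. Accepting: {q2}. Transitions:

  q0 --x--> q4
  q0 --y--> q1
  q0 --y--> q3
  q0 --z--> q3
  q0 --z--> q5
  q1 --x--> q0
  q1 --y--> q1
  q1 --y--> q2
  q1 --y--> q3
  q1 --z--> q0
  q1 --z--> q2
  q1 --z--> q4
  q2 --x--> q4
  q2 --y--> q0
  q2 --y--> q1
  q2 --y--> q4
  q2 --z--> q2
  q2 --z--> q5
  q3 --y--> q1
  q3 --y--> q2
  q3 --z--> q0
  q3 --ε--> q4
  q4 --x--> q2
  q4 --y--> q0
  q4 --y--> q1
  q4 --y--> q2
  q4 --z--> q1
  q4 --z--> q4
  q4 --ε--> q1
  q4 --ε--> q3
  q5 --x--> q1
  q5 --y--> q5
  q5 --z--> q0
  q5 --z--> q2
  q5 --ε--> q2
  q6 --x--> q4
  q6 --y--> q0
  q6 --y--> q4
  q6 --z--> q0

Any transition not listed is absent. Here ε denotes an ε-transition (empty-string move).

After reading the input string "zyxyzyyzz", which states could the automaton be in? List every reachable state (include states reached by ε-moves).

{q0, q1, q2, q3, q4, q5}

Start in {q0}.
Read 'z': q0→{q3, q5}; union {q3, q5}; ε-closure = {q1, q2, q3, q4, q5}.
Read 'y': q1→{q1, q2, q3}, q2→{q0, q1, q4}, q3→{q1, q2}, q4→{q0, q1, q2}, q5→{q5}; now {q0, q1, q2, q3, q4, q5}.
Read 'x': q0→{q4}, q1→{q0}, q2→{q4}, q3→∅, q4→{q2}, q5→{q1}; union {q0, q1, q2, q4}; ε-closure = {q0, q1, q2, q3, q4}.
Read 'y': q0→{q1, q3}, q1→{q1, q2, q3}, q2→{q0, q1, q4}, q3→{q1, q2}, q4→{q0, q1, q2}; now {q0, q1, q2, q3, q4}.
Read 'z': q0→{q3, q5}, q1→{q0, q2, q4}, q2→{q2, q5}, q3→{q0}, q4→{q1, q4}; now {q0, q1, q2, q3, q4, q5}.
Read 'y': q0→{q1, q3}, q1→{q1, q2, q3}, q2→{q0, q1, q4}, q3→{q1, q2}, q4→{q0, q1, q2}, q5→{q5}; now {q0, q1, q2, q3, q4, q5}.
Read 'y': q0→{q1, q3}, q1→{q1, q2, q3}, q2→{q0, q1, q4}, q3→{q1, q2}, q4→{q0, q1, q2}, q5→{q5}; now {q0, q1, q2, q3, q4, q5}.
Read 'z': q0→{q3, q5}, q1→{q0, q2, q4}, q2→{q2, q5}, q3→{q0}, q4→{q1, q4}, q5→{q0, q2}; now {q0, q1, q2, q3, q4, q5}.
Read 'z': q0→{q3, q5}, q1→{q0, q2, q4}, q2→{q2, q5}, q3→{q0}, q4→{q1, q4}, q5→{q0, q2}; now {q0, q1, q2, q3, q4, q5}.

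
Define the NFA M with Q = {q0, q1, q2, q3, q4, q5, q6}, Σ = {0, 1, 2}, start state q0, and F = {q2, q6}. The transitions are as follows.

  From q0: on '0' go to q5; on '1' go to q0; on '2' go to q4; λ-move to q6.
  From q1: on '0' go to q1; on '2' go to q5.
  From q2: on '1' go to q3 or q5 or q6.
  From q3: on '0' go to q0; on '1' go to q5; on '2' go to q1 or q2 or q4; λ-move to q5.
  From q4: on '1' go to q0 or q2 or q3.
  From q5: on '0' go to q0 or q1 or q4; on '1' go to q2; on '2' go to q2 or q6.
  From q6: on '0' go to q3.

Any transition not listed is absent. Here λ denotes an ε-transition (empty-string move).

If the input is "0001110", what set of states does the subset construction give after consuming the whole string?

Start: ε-closure({q0}) = {q0, q6}.
Read '0': q0→{q5}, q6→{q3}; now {q3, q5}.
Read '0': q3→{q0}, q5→{q0, q1, q4}; union {q0, q1, q4}; ε-closure = {q0, q1, q4, q6}.
Read '0': q0→{q5}, q1→{q1}, q4→∅, q6→{q3}; now {q1, q3, q5}.
Read '1': q1→∅, q3→{q5}, q5→{q2}; now {q2, q5}.
Read '1': q2→{q3, q5, q6}, q5→{q2}; now {q2, q3, q5, q6}.
Read '1': q2→{q3, q5, q6}, q3→{q5}, q5→{q2}, q6→∅; now {q2, q3, q5, q6}.
Read '0': q2→∅, q3→{q0}, q5→{q0, q1, q4}, q6→{q3}; union {q0, q1, q3, q4}; ε-closure = {q0, q1, q3, q4, q5, q6}.

{q0, q1, q3, q4, q5, q6}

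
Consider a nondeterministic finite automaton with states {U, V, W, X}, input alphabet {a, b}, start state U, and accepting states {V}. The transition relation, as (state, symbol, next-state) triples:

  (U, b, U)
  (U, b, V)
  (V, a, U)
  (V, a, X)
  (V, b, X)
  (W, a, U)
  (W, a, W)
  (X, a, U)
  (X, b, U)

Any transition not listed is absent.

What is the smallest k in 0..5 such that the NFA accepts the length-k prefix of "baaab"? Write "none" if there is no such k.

1

Start in {U}.
Read 'b': {U} → {U, V}.
None of the earlier sets intersect F, but {U, V} does.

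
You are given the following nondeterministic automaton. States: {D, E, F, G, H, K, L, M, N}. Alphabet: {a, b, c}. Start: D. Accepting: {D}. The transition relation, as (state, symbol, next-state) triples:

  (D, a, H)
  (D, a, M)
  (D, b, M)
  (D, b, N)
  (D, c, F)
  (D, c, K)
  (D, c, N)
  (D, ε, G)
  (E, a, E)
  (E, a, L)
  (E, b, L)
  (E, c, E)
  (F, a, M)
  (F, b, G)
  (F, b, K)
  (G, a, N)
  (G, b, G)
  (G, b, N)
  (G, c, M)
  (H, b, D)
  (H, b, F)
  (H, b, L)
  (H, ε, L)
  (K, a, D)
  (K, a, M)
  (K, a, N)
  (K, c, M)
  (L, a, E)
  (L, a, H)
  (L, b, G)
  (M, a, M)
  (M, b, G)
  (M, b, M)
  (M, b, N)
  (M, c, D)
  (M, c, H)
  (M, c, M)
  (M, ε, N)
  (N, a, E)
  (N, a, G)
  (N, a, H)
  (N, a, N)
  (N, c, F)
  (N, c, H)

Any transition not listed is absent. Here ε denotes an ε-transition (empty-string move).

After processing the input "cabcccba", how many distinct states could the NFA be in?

7

Start: ε-closure({D}) = {D, G}.
Read 'c': {D, G} → {F, K, M, N}.
Read 'a': {F, K, M, N} → {D, E, G, H, L, M, N}.
Read 'b': {D, E, G, H, L, M, N} → {D, F, G, L, M, N}.
Read 'c': {D, F, G, L, M, N} → {D, F, G, H, K, L, M, N}.
Read 'c': {D, F, G, H, K, L, M, N} → {D, F, G, H, K, L, M, N}.
Read 'c': {D, F, G, H, K, L, M, N} → {D, F, G, H, K, L, M, N}.
Read 'b': {D, F, G, H, K, L, M, N} → {D, F, G, K, L, M, N}.
Read 'a': {D, F, G, K, L, M, N} → {D, E, G, H, L, M, N}.
That set has 7 states.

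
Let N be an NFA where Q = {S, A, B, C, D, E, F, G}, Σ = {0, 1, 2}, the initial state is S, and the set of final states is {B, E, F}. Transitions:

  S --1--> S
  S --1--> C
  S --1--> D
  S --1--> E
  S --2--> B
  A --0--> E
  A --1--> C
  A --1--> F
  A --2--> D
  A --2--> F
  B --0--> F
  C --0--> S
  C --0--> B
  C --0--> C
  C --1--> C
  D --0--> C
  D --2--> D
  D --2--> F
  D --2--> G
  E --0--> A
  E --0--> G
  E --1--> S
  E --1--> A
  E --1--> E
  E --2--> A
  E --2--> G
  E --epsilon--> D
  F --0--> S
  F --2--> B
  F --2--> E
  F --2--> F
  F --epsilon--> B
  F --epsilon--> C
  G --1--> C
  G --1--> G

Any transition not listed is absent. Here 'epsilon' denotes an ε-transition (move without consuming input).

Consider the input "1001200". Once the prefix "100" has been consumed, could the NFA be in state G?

Start in {S}.
Read '1': {S} → {S, C, D, E}.
Read '0': {S, C, D, E} → {S, A, B, C, G}.
Read '0': {S, A, B, C, G} → {S, B, C, D, E, F}.
State G is not in {S, B, C, D, E, F}.

No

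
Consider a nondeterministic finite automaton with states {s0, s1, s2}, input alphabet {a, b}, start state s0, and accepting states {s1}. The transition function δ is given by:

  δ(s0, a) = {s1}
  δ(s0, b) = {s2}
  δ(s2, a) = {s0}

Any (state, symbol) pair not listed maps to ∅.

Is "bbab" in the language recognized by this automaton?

Start in {s0}.
Read 'b': s0→{s2}; now {s2}.
Read 'b': s2→∅; now ∅.
The set is empty and remains empty for the remaining 2 symbols.
The final set ∅ contains no accepting state.

No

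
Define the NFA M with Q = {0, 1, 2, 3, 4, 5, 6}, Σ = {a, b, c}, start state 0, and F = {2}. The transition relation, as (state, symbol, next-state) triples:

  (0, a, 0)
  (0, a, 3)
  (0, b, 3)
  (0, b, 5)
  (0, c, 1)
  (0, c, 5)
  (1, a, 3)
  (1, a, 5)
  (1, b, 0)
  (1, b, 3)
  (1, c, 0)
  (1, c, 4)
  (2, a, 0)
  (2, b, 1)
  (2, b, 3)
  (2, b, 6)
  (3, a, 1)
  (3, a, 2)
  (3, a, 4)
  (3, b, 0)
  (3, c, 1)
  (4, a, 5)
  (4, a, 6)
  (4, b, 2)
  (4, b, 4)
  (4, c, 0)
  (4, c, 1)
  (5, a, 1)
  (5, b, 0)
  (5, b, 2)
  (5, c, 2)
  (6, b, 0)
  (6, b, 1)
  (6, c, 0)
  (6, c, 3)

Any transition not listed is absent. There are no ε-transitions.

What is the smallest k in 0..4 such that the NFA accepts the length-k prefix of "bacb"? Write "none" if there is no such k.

2

Start in {0}.
Read 'b': {0} → {3, 5}.
Read 'a': {3, 5} → {1, 2, 4}.
None of the earlier sets intersect F, but {1, 2, 4} does.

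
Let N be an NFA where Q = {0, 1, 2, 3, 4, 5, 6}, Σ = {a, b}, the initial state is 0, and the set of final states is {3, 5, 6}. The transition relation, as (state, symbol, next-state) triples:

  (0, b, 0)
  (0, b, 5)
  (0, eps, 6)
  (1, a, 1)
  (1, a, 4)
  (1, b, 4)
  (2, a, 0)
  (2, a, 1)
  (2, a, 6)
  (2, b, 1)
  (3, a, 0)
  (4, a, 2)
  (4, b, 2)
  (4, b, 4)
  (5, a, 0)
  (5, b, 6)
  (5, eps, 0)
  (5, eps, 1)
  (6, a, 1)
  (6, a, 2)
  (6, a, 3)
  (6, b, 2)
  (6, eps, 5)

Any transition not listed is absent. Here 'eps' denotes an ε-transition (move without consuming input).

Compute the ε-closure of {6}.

Begin with {6}.
ε-move 6 → 5; add 5.
ε-move 5 → 0; add 0.
ε-move 5 → 1; add 1.

{0, 1, 5, 6}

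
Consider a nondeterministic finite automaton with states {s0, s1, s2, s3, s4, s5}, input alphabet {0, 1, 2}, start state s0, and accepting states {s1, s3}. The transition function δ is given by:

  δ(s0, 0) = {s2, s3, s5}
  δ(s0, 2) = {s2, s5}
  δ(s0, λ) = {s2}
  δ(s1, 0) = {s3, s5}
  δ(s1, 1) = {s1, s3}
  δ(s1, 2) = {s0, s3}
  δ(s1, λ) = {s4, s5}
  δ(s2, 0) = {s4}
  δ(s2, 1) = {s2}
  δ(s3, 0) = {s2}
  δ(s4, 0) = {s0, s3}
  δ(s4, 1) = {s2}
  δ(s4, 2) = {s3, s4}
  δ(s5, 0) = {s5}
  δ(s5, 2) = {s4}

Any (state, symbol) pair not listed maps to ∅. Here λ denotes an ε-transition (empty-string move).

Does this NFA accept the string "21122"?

No

Start: ε-closure({s0}) = {s0, s2}.
Read '2': {s0, s2} → {s2, s5}.
Read '1': {s2, s5} → {s2}.
Read '1': {s2} → {s2}.
Read '2': {s2} → ∅.
The set is empty and remains empty for the remaining 1 symbol.
The final set ∅ contains no accepting state.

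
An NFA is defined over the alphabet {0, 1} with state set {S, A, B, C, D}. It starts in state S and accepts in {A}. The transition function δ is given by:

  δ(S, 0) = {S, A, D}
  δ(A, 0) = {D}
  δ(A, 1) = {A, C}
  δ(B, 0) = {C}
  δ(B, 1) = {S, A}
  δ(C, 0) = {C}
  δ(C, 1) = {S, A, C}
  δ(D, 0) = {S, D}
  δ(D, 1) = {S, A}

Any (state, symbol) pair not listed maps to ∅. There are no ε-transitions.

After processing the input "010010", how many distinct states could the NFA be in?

Start in {S}.
Read '0': S→{S, A, D}; now {S, A, D}.
Read '1': S→∅, A→{A, C}, D→{S, A}; now {S, A, C}.
Read '0': S→{S, A, D}, A→{D}, C→{C}; now {S, A, C, D}.
Read '0': S→{S, A, D}, A→{D}, C→{C}, D→{S, D}; now {S, A, C, D}.
Read '1': S→∅, A→{A, C}, C→{S, A, C}, D→{S, A}; now {S, A, C}.
Read '0': S→{S, A, D}, A→{D}, C→{C}; now {S, A, C, D}.
That set has 4 states.

4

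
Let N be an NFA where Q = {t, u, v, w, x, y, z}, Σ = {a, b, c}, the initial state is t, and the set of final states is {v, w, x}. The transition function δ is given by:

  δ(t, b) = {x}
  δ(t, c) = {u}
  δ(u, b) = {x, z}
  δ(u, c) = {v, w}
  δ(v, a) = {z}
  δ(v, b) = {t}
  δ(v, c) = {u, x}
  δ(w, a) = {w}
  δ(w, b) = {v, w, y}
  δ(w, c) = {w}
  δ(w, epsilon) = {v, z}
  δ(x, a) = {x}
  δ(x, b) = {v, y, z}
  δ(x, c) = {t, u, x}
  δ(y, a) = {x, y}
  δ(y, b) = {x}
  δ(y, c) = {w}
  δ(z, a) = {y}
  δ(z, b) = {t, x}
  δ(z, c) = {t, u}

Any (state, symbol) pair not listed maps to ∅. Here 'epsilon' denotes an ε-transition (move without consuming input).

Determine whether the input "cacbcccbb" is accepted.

No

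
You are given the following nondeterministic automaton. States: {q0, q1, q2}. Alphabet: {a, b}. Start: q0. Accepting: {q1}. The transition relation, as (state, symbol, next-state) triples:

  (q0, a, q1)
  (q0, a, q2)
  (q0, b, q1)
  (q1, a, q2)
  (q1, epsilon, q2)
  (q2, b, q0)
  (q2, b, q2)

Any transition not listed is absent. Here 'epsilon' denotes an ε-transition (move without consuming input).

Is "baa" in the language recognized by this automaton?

No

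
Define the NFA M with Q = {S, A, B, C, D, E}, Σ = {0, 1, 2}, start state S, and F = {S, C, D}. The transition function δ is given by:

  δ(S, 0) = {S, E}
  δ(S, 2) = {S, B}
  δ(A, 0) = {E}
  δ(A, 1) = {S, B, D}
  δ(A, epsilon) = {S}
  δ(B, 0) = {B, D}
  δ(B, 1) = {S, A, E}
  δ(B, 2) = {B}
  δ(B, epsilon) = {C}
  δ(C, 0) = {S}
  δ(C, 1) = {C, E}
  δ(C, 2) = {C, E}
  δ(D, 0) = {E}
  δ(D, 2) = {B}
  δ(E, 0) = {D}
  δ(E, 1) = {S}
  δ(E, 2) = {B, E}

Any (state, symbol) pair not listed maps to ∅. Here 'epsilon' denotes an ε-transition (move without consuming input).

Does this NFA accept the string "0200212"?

Start in {S}.
Read '0': {S} → {S, E}.
Read '2': {S, E} → {S, B, C, E}.
Read '0': {S, B, C, E} → {S, B, C, D, E}.
Read '0': {S, B, C, D, E} → {S, B, C, D, E}.
Read '2': {S, B, C, D, E} → {S, B, C, E}.
Read '1': {S, B, C, E} → {S, A, C, E}.
Read '2': {S, A, C, E} → {S, B, C, E}.
The final set {S, B, C, E} contains the accepting states S, C.

Yes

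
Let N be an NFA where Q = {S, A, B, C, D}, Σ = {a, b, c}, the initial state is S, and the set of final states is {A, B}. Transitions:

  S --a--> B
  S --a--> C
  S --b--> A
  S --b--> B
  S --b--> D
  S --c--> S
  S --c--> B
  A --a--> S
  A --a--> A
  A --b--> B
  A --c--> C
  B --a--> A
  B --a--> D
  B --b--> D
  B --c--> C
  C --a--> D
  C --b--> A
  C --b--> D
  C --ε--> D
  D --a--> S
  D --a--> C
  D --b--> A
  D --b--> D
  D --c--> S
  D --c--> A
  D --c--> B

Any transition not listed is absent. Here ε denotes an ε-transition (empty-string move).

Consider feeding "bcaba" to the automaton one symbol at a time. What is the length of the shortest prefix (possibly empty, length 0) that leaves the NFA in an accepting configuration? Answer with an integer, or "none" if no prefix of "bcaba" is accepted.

1

Start in {S}.
Read 'b': S→{A, B, D}; now {A, B, D}.
None of the earlier sets intersect F, but {A, B, D} does.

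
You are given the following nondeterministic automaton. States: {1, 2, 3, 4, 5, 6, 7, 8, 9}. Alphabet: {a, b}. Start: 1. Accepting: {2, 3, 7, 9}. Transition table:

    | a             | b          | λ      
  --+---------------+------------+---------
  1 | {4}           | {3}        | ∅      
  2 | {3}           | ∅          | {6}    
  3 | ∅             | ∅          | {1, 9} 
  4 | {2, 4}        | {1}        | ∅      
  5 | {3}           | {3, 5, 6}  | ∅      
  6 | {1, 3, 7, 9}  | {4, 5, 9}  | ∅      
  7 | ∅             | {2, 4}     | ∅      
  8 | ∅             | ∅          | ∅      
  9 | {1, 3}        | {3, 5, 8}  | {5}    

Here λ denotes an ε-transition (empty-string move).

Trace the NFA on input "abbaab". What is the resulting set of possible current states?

{1, 3, 4, 5, 6, 8, 9}

Start in {1}.
Read 'a': {1} → {4}.
Read 'b': {4} → {1}.
Read 'b': {1} → {1, 3, 5, 9}.
Read 'a': {1, 3, 5, 9} → {1, 3, 4, 5, 9}.
Read 'a': {1, 3, 4, 5, 9} → {1, 2, 3, 4, 5, 6, 9}.
Read 'b': {1, 2, 3, 4, 5, 6, 9} → {1, 3, 4, 5, 6, 8, 9}.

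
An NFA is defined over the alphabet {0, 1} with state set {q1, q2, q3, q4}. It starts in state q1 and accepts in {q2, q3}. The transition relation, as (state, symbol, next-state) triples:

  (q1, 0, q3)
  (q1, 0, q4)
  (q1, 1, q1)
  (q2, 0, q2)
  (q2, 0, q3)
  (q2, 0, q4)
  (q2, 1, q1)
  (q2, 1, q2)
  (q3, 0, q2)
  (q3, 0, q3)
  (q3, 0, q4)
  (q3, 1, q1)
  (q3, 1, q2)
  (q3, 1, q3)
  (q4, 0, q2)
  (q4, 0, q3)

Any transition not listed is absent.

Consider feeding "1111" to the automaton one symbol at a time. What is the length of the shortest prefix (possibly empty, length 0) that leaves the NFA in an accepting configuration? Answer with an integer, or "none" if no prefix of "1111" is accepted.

none

Start in {q1}.
Read '1': {q1} → {q1}.
Read '1': {q1} → {q1}.
Read '1': {q1} → {q1}.
Read '1': {q1} → {q1}.
No reachable set along the way intersects F.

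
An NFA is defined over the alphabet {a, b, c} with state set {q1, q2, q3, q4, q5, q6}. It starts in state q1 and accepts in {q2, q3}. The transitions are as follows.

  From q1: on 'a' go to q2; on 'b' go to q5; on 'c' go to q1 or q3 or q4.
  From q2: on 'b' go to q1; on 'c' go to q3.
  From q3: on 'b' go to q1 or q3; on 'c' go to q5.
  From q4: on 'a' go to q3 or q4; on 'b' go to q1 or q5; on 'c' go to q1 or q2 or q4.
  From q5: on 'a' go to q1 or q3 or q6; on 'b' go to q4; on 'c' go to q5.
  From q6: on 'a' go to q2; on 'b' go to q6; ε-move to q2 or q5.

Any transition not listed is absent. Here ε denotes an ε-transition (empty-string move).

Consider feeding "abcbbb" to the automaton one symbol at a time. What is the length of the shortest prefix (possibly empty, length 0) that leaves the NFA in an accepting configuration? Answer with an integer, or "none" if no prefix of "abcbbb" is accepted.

1

Start in {q1}.
Read 'a': {q1} → {q2}.
None of the earlier sets intersect F, but {q2} does.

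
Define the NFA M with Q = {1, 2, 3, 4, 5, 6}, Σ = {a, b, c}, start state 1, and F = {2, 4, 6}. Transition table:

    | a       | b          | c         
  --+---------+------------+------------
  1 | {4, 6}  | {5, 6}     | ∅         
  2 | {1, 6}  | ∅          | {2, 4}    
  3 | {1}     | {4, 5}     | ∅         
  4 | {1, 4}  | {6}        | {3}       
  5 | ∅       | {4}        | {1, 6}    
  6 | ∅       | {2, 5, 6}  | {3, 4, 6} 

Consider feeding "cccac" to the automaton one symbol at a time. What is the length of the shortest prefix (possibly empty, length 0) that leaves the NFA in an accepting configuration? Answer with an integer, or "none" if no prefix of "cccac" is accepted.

Start in {1}.
Read 'c': 1→∅; now ∅.
The set is empty and remains empty for the remaining 4 symbols.
No reachable set along the way intersects F.

none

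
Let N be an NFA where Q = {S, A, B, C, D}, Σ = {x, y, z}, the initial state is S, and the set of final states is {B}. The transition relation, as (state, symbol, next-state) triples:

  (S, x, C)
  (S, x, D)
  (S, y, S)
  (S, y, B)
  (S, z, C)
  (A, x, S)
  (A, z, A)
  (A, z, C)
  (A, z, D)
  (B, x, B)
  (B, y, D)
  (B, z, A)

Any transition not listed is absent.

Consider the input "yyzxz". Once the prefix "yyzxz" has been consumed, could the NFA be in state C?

Yes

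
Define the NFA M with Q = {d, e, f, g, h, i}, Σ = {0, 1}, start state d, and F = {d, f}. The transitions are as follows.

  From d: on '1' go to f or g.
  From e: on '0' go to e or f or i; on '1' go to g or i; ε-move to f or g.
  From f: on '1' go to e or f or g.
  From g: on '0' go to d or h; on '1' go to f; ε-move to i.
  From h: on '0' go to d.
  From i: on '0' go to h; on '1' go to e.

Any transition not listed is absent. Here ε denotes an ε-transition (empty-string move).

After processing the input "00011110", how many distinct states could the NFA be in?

Start in {d}.
Read '0': d→∅; now ∅.
The set is empty and remains empty for the remaining 7 symbols.
That set has 0 states.

0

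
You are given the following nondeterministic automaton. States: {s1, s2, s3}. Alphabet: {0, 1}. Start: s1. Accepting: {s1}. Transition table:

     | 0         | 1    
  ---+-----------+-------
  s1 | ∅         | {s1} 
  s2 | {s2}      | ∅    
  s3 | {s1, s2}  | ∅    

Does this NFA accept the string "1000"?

Start in {s1}.
Read '1': {s1} → {s1}.
Read '0': {s1} → ∅.
The set is empty and remains empty for the remaining 2 symbols.
The final set ∅ contains no accepting state.

No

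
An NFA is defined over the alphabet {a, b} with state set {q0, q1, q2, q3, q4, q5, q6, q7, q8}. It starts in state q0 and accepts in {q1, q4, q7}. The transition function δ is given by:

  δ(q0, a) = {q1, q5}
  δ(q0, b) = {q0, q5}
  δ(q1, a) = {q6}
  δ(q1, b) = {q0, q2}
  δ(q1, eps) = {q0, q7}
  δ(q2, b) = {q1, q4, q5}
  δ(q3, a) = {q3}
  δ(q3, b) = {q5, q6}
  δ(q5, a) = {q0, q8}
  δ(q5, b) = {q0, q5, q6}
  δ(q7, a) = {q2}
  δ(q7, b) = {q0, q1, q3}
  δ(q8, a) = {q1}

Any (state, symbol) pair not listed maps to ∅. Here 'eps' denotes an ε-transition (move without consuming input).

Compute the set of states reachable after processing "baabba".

Start in {q0}.
Read 'b': {q0} → {q0, q5}.
Read 'a': {q0, q5} → {q0, q1, q5, q7, q8}.
Read 'a': {q0, q1, q5, q7, q8} → {q0, q1, q2, q5, q6, q7, q8}.
Read 'b': {q0, q1, q2, q5, q6, q7, q8} → {q0, q1, q2, q3, q4, q5, q6, q7}.
Read 'b': {q0, q1, q2, q3, q4, q5, q6, q7} → {q0, q1, q2, q3, q4, q5, q6, q7}.
Read 'a': {q0, q1, q2, q3, q4, q5, q6, q7} → {q0, q1, q2, q3, q5, q6, q7, q8}.

{q0, q1, q2, q3, q5, q6, q7, q8}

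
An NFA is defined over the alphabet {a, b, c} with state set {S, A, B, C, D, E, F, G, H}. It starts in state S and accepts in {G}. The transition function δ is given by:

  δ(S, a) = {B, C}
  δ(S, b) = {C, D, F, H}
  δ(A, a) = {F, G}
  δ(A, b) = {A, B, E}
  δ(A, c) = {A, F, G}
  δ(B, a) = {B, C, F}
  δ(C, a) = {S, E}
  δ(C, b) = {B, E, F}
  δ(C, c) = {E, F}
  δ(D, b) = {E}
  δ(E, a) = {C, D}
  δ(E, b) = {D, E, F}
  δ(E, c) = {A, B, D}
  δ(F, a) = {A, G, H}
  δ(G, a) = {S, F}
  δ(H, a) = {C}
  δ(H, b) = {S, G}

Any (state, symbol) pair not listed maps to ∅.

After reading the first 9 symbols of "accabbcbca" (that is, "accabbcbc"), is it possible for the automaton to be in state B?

Start in {S}.
Read 'a': S→{B, C}; now {B, C}.
Read 'c': B→∅, C→{E, F}; now {E, F}.
Read 'c': E→{A, B, D}, F→∅; now {A, B, D}.
Read 'a': A→{F, G}, B→{B, C, F}, D→∅; now {B, C, F, G}.
Read 'b': B→∅, C→{B, E, F}, F→∅, G→∅; now {B, E, F}.
Read 'b': B→∅, E→{D, E, F}, F→∅; now {D, E, F}.
Read 'c': D→∅, E→{A, B, D}, F→∅; now {A, B, D}.
Read 'b': A→{A, B, E}, B→∅, D→{E}; now {A, B, E}.
Read 'c': A→{A, F, G}, B→∅, E→{A, B, D}; now {A, B, D, F, G}.
State B is in {A, B, D, F, G}.

Yes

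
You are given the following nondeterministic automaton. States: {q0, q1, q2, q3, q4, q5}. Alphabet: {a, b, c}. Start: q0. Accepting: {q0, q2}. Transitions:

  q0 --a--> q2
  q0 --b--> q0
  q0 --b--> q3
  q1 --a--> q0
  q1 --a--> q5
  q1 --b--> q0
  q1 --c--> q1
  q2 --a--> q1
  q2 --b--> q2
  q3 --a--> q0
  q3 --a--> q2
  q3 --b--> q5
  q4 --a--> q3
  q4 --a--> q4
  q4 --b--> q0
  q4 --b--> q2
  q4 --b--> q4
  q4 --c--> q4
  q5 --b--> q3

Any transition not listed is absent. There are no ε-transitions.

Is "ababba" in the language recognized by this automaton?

Start in {q0}.
Read 'a': q0→{q2}; now {q2}.
Read 'b': q2→{q2}; now {q2}.
Read 'a': q2→{q1}; now {q1}.
Read 'b': q1→{q0}; now {q0}.
Read 'b': q0→{q0, q3}; now {q0, q3}.
Read 'a': q0→{q2}, q3→{q0, q2}; now {q0, q2}.
The final set {q0, q2} contains the accepting states q0, q2.

Yes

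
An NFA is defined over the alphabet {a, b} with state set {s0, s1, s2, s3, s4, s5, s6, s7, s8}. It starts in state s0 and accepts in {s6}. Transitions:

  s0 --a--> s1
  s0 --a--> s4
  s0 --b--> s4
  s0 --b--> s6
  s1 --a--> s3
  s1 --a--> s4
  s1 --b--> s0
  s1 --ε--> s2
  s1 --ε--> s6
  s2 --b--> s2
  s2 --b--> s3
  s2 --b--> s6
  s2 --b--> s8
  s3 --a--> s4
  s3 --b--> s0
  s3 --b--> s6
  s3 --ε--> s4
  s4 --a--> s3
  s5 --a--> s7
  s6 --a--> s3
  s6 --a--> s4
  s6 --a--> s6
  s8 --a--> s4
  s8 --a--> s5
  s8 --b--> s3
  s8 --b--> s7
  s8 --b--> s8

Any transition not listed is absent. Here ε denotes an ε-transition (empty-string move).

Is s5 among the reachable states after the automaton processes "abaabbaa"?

Start in {s0}.
Read 'a': s0→{s1, s4}; union {s1, s4}; ε-closure = {s1, s2, s4, s6}.
Read 'b': s1→{s0}, s2→{s2, s3, s6, s8}, s4→∅, s6→∅; union {s0, s2, s3, s6, s8}; ε-closure = {s0, s2, s3, s4, s6, s8}.
Read 'a': s0→{s1, s4}, s2→∅, s3→{s4}, s4→{s3}, s6→{s3, s4, s6}, s8→{s4, s5}; union {s1, s3, s4, s5, s6}; ε-closure = {s1, s2, s3, s4, s5, s6}.
Read 'a': s1→{s3, s4}, s2→∅, s3→{s4}, s4→{s3}, s5→{s7}, s6→{s3, s4, s6}; now {s3, s4, s6, s7}.
Read 'b': s3→{s0, s6}, s4→∅, s6→∅, s7→∅; now {s0, s6}.
Read 'b': s0→{s4, s6}, s6→∅; now {s4, s6}.
Read 'a': s4→{s3}, s6→{s3, s4, s6}; now {s3, s4, s6}.
Read 'a': s3→{s4}, s4→{s3}, s6→{s3, s4, s6}; now {s3, s4, s6}.
State s5 is not in {s3, s4, s6}.

No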